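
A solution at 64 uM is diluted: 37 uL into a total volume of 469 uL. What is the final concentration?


C2 = C1 * V1 / V2
C2 = 64 * 37 / 469
C2 = 5.049 uM

5.049 uM


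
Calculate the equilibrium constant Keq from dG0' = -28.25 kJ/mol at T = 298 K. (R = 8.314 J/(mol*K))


Keq = exp(-dG0 * 1000 / (R * T))
Keq = exp(-(-28.25) * 1000 / (8.314 * 298))
Keq = 89526.7054

89526.7054


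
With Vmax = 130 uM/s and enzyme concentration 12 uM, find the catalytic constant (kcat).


kcat = Vmax / [E]t
kcat = 130 / 12
kcat = 10.8333 s^-1

10.8333 s^-1


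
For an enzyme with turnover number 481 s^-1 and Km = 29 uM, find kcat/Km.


Catalytic efficiency = kcat / Km
= 481 / 29
= 16.5862 uM^-1*s^-1

16.5862 uM^-1*s^-1


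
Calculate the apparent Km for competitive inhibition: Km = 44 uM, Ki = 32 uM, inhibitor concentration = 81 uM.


Km_app = Km * (1 + [I]/Ki)
Km_app = 44 * (1 + 81/32)
Km_app = 155.375 uM

155.375 uM


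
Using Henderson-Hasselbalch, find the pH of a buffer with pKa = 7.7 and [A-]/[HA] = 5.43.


pH = pKa + log10([A-]/[HA])
pH = 7.7 + log10(5.43)
pH = 8.4348

8.4348


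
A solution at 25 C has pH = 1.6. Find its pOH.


pOH = 14 - pH
pOH = 14 - 1.6
pOH = 12.4

12.4


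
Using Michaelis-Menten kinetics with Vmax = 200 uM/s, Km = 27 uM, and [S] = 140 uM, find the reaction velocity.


v = Vmax * [S] / (Km + [S])
v = 200 * 140 / (27 + 140)
v = 167.6647 uM/s

167.6647 uM/s


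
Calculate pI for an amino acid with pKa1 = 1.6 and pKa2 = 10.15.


pI = (pKa1 + pKa2) / 2
pI = (1.6 + 10.15) / 2
pI = 5.875

5.875


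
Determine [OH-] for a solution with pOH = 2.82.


[OH-] = 10^(-pOH)
[OH-] = 10^(-2.82)
[OH-] = 0.0015 M

0.0015 M


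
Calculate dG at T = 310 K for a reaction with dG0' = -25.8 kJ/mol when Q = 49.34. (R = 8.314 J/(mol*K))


dG = dG0' + RT * ln(Q) / 1000
dG = -25.8 + 8.314 * 310 * ln(49.34) / 1000
dG = -15.7516 kJ/mol

-15.7516 kJ/mol


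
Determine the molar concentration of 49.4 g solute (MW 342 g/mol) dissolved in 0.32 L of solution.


C = (mass / MW) / volume
C = (49.4 / 342) / 0.32
C = 0.4514 M

0.4514 M


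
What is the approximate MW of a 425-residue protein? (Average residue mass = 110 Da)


MW = n_residues * 110 Da
MW = 425 * 110
MW = 46750 Da

46750 Da


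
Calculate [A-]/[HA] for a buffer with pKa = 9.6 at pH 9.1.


[A-]/[HA] = 10^(pH - pKa)
= 10^(9.1 - 9.6)
= 0.3162

0.3162


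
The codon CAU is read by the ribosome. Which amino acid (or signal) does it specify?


Standard genetic code lookup.
Codon CAU -> His

His


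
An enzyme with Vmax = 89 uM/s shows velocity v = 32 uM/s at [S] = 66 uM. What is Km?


Km = [S] * (Vmax - v) / v
Km = 66 * (89 - 32) / 32
Km = 117.5625 uM

117.5625 uM


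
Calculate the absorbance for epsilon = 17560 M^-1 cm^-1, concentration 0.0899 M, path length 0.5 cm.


A = epsilon * c * l
A = 17560 * 0.0899 * 0.5
A = 789.322

789.322


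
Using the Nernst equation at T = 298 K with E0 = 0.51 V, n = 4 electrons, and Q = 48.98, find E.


E = E0 - (RT/nF) * ln(Q)
E = 0.51 - (8.314 * 298 / (4 * 96485)) * ln(48.98)
E = 0.485 V

0.485 V


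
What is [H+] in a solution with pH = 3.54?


[H+] = 10^(-pH)
[H+] = 10^(-3.54)
[H+] = 2.884e-04 M

2.884e-04 M


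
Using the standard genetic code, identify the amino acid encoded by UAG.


Standard genetic code lookup.
Codon UAG -> Stop

Stop


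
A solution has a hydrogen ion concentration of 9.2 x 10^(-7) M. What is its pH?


pH = -log10([H+])
pH = -log10(9.2 x 10^(-7))
pH = 6.0362

6.0362


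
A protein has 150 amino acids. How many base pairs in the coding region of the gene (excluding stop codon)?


Each amino acid = 1 codon = 3 bp
bp = 150 * 3 = 450 bp

450 bp


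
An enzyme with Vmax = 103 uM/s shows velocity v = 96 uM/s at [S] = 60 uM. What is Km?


Km = [S] * (Vmax - v) / v
Km = 60 * (103 - 96) / 96
Km = 4.375 uM

4.375 uM


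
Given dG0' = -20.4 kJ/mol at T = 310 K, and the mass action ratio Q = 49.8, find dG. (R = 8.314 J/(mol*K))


dG = dG0' + RT * ln(Q) / 1000
dG = -20.4 + 8.314 * 310 * ln(49.8) / 1000
dG = -10.3277 kJ/mol

-10.3277 kJ/mol


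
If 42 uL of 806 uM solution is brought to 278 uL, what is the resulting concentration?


C2 = C1 * V1 / V2
C2 = 806 * 42 / 278
C2 = 121.7698 uM

121.7698 uM


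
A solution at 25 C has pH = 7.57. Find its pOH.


pOH = 14 - pH
pOH = 14 - 7.57
pOH = 6.43

6.43


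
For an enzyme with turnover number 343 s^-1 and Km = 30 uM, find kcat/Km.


Catalytic efficiency = kcat / Km
= 343 / 30
= 11.4333 uM^-1*s^-1

11.4333 uM^-1*s^-1


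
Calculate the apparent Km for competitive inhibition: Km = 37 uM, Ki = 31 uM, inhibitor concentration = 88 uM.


Km_app = Km * (1 + [I]/Ki)
Km_app = 37 * (1 + 88/31)
Km_app = 142.0323 uM

142.0323 uM


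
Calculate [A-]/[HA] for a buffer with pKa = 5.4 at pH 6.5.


[A-]/[HA] = 10^(pH - pKa)
= 10^(6.5 - 5.4)
= 12.5893

12.5893


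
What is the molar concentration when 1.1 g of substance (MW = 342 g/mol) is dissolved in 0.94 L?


C = (mass / MW) / volume
C = (1.1 / 342) / 0.94
C = 0.0034 M

0.0034 M


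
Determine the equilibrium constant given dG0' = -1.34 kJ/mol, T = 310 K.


Keq = exp(-dG0 * 1000 / (R * T))
Keq = exp(-(-1.34) * 1000 / (8.314 * 310))
Keq = 1.6819

1.6819


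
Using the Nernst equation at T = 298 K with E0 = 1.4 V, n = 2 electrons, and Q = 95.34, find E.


E = E0 - (RT/nF) * ln(Q)
E = 1.4 - (8.314 * 298 / (2 * 96485)) * ln(95.34)
E = 1.3415 V

1.3415 V


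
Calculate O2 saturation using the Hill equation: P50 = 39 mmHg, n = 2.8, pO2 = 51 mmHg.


Y = pO2^n / (P50^n + pO2^n)
Y = 51^2.8 / (39^2.8 + 51^2.8)
Y = 67.94%

67.94%


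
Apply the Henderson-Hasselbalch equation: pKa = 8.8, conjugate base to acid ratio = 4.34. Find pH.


pH = pKa + log10([A-]/[HA])
pH = 8.8 + log10(4.34)
pH = 9.4375

9.4375


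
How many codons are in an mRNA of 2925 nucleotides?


codons = nucleotides / 3
codons = 2925 / 3 = 975

975


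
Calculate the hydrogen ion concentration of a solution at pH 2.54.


[H+] = 10^(-pH)
[H+] = 10^(-2.54)
[H+] = 0.0029 M

0.0029 M


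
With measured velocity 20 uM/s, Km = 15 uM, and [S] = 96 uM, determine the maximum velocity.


Vmax = v * (Km + [S]) / [S]
Vmax = 20 * (15 + 96) / 96
Vmax = 23.125 uM/s

23.125 uM/s


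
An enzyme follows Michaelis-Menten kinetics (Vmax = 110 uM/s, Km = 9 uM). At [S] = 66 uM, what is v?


v = Vmax * [S] / (Km + [S])
v = 110 * 66 / (9 + 66)
v = 96.8 uM/s

96.8 uM/s


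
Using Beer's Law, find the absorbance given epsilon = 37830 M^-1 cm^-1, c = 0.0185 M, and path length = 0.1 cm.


A = epsilon * c * l
A = 37830 * 0.0185 * 0.1
A = 69.9855

69.9855


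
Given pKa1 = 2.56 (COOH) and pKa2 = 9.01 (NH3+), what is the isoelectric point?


pI = (pKa1 + pKa2) / 2
pI = (2.56 + 9.01) / 2
pI = 5.785

5.785


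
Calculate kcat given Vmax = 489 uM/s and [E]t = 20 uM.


kcat = Vmax / [E]t
kcat = 489 / 20
kcat = 24.45 s^-1

24.45 s^-1


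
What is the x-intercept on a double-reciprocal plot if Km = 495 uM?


x-intercept = -1/Km
= -1/495
= -0.002 1/uM

-0.002 1/uM


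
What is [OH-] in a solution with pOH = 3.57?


[OH-] = 10^(-pOH)
[OH-] = 10^(-3.57)
[OH-] = 2.692e-04 M

2.692e-04 M


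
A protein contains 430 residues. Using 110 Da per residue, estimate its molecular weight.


MW = n_residues * 110 Da
MW = 430 * 110
MW = 47300 Da

47300 Da


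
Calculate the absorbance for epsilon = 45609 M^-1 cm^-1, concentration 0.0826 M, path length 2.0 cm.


A = epsilon * c * l
A = 45609 * 0.0826 * 2.0
A = 7534.6068

7534.6068


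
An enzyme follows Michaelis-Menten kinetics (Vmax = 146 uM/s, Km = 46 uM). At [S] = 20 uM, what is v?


v = Vmax * [S] / (Km + [S])
v = 146 * 20 / (46 + 20)
v = 44.2424 uM/s

44.2424 uM/s


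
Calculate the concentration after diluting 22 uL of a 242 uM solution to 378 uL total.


C2 = C1 * V1 / V2
C2 = 242 * 22 / 378
C2 = 14.0847 uM

14.0847 uM


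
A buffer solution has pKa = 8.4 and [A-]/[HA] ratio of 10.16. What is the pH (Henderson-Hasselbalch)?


pH = pKa + log10([A-]/[HA])
pH = 8.4 + log10(10.16)
pH = 9.4069

9.4069


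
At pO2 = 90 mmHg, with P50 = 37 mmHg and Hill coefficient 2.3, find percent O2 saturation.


Y = pO2^n / (P50^n + pO2^n)
Y = 90^2.3 / (37^2.3 + 90^2.3)
Y = 88.54%

88.54%


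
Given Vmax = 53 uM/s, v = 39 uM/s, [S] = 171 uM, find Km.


Km = [S] * (Vmax - v) / v
Km = 171 * (53 - 39) / 39
Km = 61.3846 uM

61.3846 uM


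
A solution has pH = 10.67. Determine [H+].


[H+] = 10^(-pH)
[H+] = 10^(-10.67)
[H+] = 2.138e-11 M

2.138e-11 M


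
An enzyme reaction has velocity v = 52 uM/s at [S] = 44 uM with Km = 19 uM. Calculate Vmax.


Vmax = v * (Km + [S]) / [S]
Vmax = 52 * (19 + 44) / 44
Vmax = 74.4545 uM/s

74.4545 uM/s


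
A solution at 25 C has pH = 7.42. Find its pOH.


pOH = 14 - pH
pOH = 14 - 7.42
pOH = 6.58

6.58


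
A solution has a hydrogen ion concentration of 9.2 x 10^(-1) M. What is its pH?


pH = -log10([H+])
pH = -log10(9.2 x 10^(-1))
pH = 0.0362

0.0362


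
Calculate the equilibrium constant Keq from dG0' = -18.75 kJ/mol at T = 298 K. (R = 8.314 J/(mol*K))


Keq = exp(-dG0 * 1000 / (R * T))
Keq = exp(-(-18.75) * 1000 / (8.314 * 298))
Keq = 1935.059

1935.059


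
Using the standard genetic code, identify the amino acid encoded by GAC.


Standard genetic code lookup.
Codon GAC -> Asp

Asp


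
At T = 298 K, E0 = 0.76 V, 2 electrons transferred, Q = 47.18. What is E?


E = E0 - (RT/nF) * ln(Q)
E = 0.76 - (8.314 * 298 / (2 * 96485)) * ln(47.18)
E = 0.7105 V

0.7105 V


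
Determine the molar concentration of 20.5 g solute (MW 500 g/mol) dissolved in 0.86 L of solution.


C = (mass / MW) / volume
C = (20.5 / 500) / 0.86
C = 0.0477 M

0.0477 M


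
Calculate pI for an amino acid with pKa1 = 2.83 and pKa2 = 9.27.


pI = (pKa1 + pKa2) / 2
pI = (2.83 + 9.27) / 2
pI = 6.05

6.05


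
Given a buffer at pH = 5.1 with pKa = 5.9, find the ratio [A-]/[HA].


[A-]/[HA] = 10^(pH - pKa)
= 10^(5.1 - 5.9)
= 0.1585

0.1585


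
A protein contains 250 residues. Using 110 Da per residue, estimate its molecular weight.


MW = n_residues * 110 Da
MW = 250 * 110
MW = 27500 Da

27500 Da


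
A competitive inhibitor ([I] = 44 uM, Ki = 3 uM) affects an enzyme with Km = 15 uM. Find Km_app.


Km_app = Km * (1 + [I]/Ki)
Km_app = 15 * (1 + 44/3)
Km_app = 235.0 uM

235.0 uM


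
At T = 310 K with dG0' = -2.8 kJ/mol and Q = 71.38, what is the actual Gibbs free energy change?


dG = dG0' + RT * ln(Q) / 1000
dG = -2.8 + 8.314 * 310 * ln(71.38) / 1000
dG = 8.2001 kJ/mol

8.2001 kJ/mol


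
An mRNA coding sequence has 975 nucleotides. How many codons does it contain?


codons = nucleotides / 3
codons = 975 / 3 = 325

325


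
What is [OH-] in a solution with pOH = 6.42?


[OH-] = 10^(-pOH)
[OH-] = 10^(-6.42)
[OH-] = 3.802e-07 M

3.802e-07 M


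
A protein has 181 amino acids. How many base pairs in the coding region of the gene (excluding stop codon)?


Each amino acid = 1 codon = 3 bp
bp = 181 * 3 = 543 bp

543 bp


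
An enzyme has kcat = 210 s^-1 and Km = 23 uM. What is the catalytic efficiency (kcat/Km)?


Catalytic efficiency = kcat / Km
= 210 / 23
= 9.1304 uM^-1*s^-1

9.1304 uM^-1*s^-1


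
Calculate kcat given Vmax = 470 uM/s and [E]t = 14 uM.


kcat = Vmax / [E]t
kcat = 470 / 14
kcat = 33.5714 s^-1

33.5714 s^-1


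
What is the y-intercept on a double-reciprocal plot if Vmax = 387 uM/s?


y-intercept = 1/Vmax
= 1/387
= 0.0026 s/uM

0.0026 s/uM


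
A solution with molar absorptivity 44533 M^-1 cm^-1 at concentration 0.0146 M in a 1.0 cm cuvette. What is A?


A = epsilon * c * l
A = 44533 * 0.0146 * 1.0
A = 650.1818

650.1818


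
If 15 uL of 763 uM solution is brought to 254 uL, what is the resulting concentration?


C2 = C1 * V1 / V2
C2 = 763 * 15 / 254
C2 = 45.0591 uM

45.0591 uM


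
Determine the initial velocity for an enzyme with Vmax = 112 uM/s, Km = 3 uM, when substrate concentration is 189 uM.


v = Vmax * [S] / (Km + [S])
v = 112 * 189 / (3 + 189)
v = 110.25 uM/s

110.25 uM/s


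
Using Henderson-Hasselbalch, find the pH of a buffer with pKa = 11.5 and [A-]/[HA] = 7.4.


pH = pKa + log10([A-]/[HA])
pH = 11.5 + log10(7.4)
pH = 12.3692

12.3692


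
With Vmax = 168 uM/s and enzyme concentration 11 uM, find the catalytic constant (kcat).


kcat = Vmax / [E]t
kcat = 168 / 11
kcat = 15.2727 s^-1

15.2727 s^-1


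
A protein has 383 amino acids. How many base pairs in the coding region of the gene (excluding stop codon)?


Each amino acid = 1 codon = 3 bp
bp = 383 * 3 = 1149 bp

1149 bp


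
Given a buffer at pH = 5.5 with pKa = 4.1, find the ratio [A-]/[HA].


[A-]/[HA] = 10^(pH - pKa)
= 10^(5.5 - 4.1)
= 25.1189

25.1189


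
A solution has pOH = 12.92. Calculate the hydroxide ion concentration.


[OH-] = 10^(-pOH)
[OH-] = 10^(-12.92)
[OH-] = 1.202e-13 M

1.202e-13 M


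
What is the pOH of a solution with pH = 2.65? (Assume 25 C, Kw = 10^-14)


pOH = 14 - pH
pOH = 14 - 2.65
pOH = 11.35

11.35


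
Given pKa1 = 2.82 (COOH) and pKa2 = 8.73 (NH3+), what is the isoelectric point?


pI = (pKa1 + pKa2) / 2
pI = (2.82 + 8.73) / 2
pI = 5.775

5.775


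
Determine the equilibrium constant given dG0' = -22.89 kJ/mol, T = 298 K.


Keq = exp(-dG0 * 1000 / (R * T))
Keq = exp(-(-22.89) * 1000 / (8.314 * 298))
Keq = 10289.5477

10289.5477


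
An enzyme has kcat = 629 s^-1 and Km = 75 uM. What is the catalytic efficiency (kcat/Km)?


Catalytic efficiency = kcat / Km
= 629 / 75
= 8.3867 uM^-1*s^-1

8.3867 uM^-1*s^-1


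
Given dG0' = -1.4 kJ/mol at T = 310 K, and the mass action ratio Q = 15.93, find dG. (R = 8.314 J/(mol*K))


dG = dG0' + RT * ln(Q) / 1000
dG = -1.4 + 8.314 * 310 * ln(15.93) / 1000
dG = 5.7346 kJ/mol

5.7346 kJ/mol


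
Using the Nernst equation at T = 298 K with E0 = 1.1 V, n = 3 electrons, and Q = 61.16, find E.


E = E0 - (RT/nF) * ln(Q)
E = 1.1 - (8.314 * 298 / (3 * 96485)) * ln(61.16)
E = 1.0648 V

1.0648 V


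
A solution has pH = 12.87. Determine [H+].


[H+] = 10^(-pH)
[H+] = 10^(-12.87)
[H+] = 1.349e-13 M

1.349e-13 M


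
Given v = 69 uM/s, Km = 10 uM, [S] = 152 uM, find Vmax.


Vmax = v * (Km + [S]) / [S]
Vmax = 69 * (10 + 152) / 152
Vmax = 73.5395 uM/s

73.5395 uM/s


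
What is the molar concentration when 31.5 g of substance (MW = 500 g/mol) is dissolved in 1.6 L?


C = (mass / MW) / volume
C = (31.5 / 500) / 1.6
C = 0.0394 M

0.0394 M


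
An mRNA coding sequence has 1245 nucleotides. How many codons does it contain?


codons = nucleotides / 3
codons = 1245 / 3 = 415

415


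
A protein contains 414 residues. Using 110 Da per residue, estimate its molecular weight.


MW = n_residues * 110 Da
MW = 414 * 110
MW = 45540 Da

45540 Da


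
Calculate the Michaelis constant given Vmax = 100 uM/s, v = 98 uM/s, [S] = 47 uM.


Km = [S] * (Vmax - v) / v
Km = 47 * (100 - 98) / 98
Km = 0.9592 uM

0.9592 uM


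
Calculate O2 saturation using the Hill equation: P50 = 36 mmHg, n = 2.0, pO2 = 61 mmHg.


Y = pO2^n / (P50^n + pO2^n)
Y = 61^2.0 / (36^2.0 + 61^2.0)
Y = 74.17%

74.17%


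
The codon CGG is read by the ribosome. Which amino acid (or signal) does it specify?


Standard genetic code lookup.
Codon CGG -> Arg

Arg


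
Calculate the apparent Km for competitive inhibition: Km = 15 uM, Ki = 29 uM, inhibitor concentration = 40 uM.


Km_app = Km * (1 + [I]/Ki)
Km_app = 15 * (1 + 40/29)
Km_app = 35.6897 uM

35.6897 uM


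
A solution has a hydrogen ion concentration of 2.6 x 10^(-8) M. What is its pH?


pH = -log10([H+])
pH = -log10(2.6 x 10^(-8))
pH = 7.585

7.585


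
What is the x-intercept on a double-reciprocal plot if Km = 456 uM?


x-intercept = -1/Km
= -1/456
= -0.0022 1/uM

-0.0022 1/uM


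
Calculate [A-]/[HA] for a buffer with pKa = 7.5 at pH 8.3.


[A-]/[HA] = 10^(pH - pKa)
= 10^(8.3 - 7.5)
= 6.3096

6.3096


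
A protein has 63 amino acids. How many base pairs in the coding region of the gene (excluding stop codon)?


Each amino acid = 1 codon = 3 bp
bp = 63 * 3 = 189 bp

189 bp


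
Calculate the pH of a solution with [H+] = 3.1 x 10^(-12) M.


pH = -log10([H+])
pH = -log10(3.1 x 10^(-12))
pH = 11.5086

11.5086


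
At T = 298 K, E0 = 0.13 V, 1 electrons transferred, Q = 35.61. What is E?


E = E0 - (RT/nF) * ln(Q)
E = 0.13 - (8.314 * 298 / (1 * 96485)) * ln(35.61)
E = 0.0383 V

0.0383 V


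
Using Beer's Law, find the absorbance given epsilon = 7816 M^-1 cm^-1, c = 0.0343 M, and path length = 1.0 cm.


A = epsilon * c * l
A = 7816 * 0.0343 * 1.0
A = 268.0888

268.0888


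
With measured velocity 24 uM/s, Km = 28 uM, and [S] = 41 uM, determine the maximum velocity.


Vmax = v * (Km + [S]) / [S]
Vmax = 24 * (28 + 41) / 41
Vmax = 40.3902 uM/s

40.3902 uM/s


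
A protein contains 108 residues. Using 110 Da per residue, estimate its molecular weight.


MW = n_residues * 110 Da
MW = 108 * 110
MW = 11880 Da

11880 Da


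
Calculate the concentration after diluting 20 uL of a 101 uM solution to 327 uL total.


C2 = C1 * V1 / V2
C2 = 101 * 20 / 327
C2 = 6.1774 uM

6.1774 uM


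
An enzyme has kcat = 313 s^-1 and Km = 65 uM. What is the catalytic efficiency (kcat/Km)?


Catalytic efficiency = kcat / Km
= 313 / 65
= 4.8154 uM^-1*s^-1

4.8154 uM^-1*s^-1


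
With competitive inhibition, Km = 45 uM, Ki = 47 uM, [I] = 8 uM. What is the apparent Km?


Km_app = Km * (1 + [I]/Ki)
Km_app = 45 * (1 + 8/47)
Km_app = 52.6596 uM

52.6596 uM


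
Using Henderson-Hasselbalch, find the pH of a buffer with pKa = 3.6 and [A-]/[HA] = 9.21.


pH = pKa + log10([A-]/[HA])
pH = 3.6 + log10(9.21)
pH = 4.5643

4.5643


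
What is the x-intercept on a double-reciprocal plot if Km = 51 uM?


x-intercept = -1/Km
= -1/51
= -0.0196 1/uM

-0.0196 1/uM


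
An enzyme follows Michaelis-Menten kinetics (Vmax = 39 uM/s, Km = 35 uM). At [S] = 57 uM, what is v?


v = Vmax * [S] / (Km + [S])
v = 39 * 57 / (35 + 57)
v = 24.163 uM/s

24.163 uM/s


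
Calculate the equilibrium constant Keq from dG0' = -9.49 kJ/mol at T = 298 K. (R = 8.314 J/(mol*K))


Keq = exp(-dG0 * 1000 / (R * T))
Keq = exp(-(-9.49) * 1000 / (8.314 * 298))
Keq = 46.0793

46.0793


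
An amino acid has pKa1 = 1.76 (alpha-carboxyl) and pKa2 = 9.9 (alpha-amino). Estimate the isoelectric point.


pI = (pKa1 + pKa2) / 2
pI = (1.76 + 9.9) / 2
pI = 5.83

5.83


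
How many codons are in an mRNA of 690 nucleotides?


codons = nucleotides / 3
codons = 690 / 3 = 230

230


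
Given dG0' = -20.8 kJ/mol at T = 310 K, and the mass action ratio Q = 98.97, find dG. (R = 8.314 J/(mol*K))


dG = dG0' + RT * ln(Q) / 1000
dG = -20.8 + 8.314 * 310 * ln(98.97) / 1000
dG = -8.9576 kJ/mol

-8.9576 kJ/mol


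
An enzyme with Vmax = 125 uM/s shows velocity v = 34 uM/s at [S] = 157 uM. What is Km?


Km = [S] * (Vmax - v) / v
Km = 157 * (125 - 34) / 34
Km = 420.2059 uM

420.2059 uM


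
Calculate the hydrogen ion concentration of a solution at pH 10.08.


[H+] = 10^(-pH)
[H+] = 10^(-10.08)
[H+] = 8.318e-11 M

8.318e-11 M


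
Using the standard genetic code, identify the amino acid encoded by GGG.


Standard genetic code lookup.
Codon GGG -> Gly

Gly


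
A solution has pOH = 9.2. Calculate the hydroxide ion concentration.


[OH-] = 10^(-pOH)
[OH-] = 10^(-9.2)
[OH-] = 6.310e-10 M

6.310e-10 M


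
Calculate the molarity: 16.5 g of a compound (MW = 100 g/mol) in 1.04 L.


C = (mass / MW) / volume
C = (16.5 / 100) / 1.04
C = 0.1587 M

0.1587 M


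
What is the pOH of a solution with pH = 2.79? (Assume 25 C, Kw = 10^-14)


pOH = 14 - pH
pOH = 14 - 2.79
pOH = 11.21

11.21


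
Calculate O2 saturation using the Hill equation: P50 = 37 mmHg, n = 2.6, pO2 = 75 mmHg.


Y = pO2^n / (P50^n + pO2^n)
Y = 75^2.6 / (37^2.6 + 75^2.6)
Y = 86.26%

86.26%


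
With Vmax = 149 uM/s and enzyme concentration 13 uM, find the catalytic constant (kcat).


kcat = Vmax / [E]t
kcat = 149 / 13
kcat = 11.4615 s^-1

11.4615 s^-1


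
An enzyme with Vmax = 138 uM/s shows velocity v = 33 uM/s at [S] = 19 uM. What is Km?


Km = [S] * (Vmax - v) / v
Km = 19 * (138 - 33) / 33
Km = 60.4545 uM

60.4545 uM


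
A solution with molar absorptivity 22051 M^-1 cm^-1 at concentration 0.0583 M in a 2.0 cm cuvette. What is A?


A = epsilon * c * l
A = 22051 * 0.0583 * 2.0
A = 2571.1466

2571.1466


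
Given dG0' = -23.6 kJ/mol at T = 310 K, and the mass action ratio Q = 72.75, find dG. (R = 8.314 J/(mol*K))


dG = dG0' + RT * ln(Q) / 1000
dG = -23.6 + 8.314 * 310 * ln(72.75) / 1000
dG = -12.5509 kJ/mol

-12.5509 kJ/mol


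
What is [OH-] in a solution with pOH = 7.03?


[OH-] = 10^(-pOH)
[OH-] = 10^(-7.03)
[OH-] = 9.333e-08 M

9.333e-08 M


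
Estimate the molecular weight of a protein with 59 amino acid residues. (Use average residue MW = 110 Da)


MW = n_residues * 110 Da
MW = 59 * 110
MW = 6490 Da

6490 Da


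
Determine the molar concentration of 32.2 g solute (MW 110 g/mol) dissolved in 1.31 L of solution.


C = (mass / MW) / volume
C = (32.2 / 110) / 1.31
C = 0.2235 M

0.2235 M


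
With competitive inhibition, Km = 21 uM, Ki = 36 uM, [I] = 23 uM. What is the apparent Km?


Km_app = Km * (1 + [I]/Ki)
Km_app = 21 * (1 + 23/36)
Km_app = 34.4167 uM

34.4167 uM


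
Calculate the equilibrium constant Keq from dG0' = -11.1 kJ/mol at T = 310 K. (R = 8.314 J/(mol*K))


Keq = exp(-dG0 * 1000 / (R * T))
Keq = exp(-(-11.1) * 1000 / (8.314 * 310))
Keq = 74.2001

74.2001


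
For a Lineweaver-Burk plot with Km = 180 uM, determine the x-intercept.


x-intercept = -1/Km
= -1/180
= -0.0056 1/uM

-0.0056 1/uM


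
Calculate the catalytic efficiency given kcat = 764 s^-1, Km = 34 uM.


Catalytic efficiency = kcat / Km
= 764 / 34
= 22.4706 uM^-1*s^-1

22.4706 uM^-1*s^-1


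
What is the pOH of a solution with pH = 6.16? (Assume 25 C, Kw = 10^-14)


pOH = 14 - pH
pOH = 14 - 6.16
pOH = 7.84

7.84


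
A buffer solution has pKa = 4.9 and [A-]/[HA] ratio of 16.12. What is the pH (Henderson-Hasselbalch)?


pH = pKa + log10([A-]/[HA])
pH = 4.9 + log10(16.12)
pH = 6.1074

6.1074


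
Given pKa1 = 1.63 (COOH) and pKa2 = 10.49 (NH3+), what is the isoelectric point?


pI = (pKa1 + pKa2) / 2
pI = (1.63 + 10.49) / 2
pI = 6.06

6.06


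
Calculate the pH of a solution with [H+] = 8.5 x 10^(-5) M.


pH = -log10([H+])
pH = -log10(8.5 x 10^(-5))
pH = 4.0706

4.0706


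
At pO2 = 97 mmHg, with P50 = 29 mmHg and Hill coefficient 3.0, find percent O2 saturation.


Y = pO2^n / (P50^n + pO2^n)
Y = 97^3.0 / (29^3.0 + 97^3.0)
Y = 97.4%

97.4%


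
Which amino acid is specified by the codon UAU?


Standard genetic code lookup.
Codon UAU -> Tyr

Tyr


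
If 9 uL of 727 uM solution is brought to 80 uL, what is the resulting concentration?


C2 = C1 * V1 / V2
C2 = 727 * 9 / 80
C2 = 81.7875 uM

81.7875 uM


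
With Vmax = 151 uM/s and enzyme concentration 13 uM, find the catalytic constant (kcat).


kcat = Vmax / [E]t
kcat = 151 / 13
kcat = 11.6154 s^-1

11.6154 s^-1


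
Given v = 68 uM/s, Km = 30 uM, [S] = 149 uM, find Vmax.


Vmax = v * (Km + [S]) / [S]
Vmax = 68 * (30 + 149) / 149
Vmax = 81.6913 uM/s

81.6913 uM/s


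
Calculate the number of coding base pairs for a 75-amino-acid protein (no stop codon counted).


Each amino acid = 1 codon = 3 bp
bp = 75 * 3 = 225 bp

225 bp


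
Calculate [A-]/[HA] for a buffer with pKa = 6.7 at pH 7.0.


[A-]/[HA] = 10^(pH - pKa)
= 10^(7.0 - 6.7)
= 1.9953

1.9953


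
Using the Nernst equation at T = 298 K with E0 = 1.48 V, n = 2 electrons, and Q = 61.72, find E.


E = E0 - (RT/nF) * ln(Q)
E = 1.48 - (8.314 * 298 / (2 * 96485)) * ln(61.72)
E = 1.4271 V

1.4271 V


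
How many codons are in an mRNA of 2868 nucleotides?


codons = nucleotides / 3
codons = 2868 / 3 = 956

956


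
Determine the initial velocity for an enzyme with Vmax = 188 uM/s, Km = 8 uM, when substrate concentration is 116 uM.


v = Vmax * [S] / (Km + [S])
v = 188 * 116 / (8 + 116)
v = 175.871 uM/s

175.871 uM/s


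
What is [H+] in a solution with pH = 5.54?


[H+] = 10^(-pH)
[H+] = 10^(-5.54)
[H+] = 2.884e-06 M

2.884e-06 M


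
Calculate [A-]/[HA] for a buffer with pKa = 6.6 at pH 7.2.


[A-]/[HA] = 10^(pH - pKa)
= 10^(7.2 - 6.6)
= 3.9811

3.9811


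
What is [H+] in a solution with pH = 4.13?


[H+] = 10^(-pH)
[H+] = 10^(-4.13)
[H+] = 7.413e-05 M

7.413e-05 M


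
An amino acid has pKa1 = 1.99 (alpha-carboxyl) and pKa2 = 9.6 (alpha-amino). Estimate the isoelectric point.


pI = (pKa1 + pKa2) / 2
pI = (1.99 + 9.6) / 2
pI = 5.795

5.795


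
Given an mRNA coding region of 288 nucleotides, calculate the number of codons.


codons = nucleotides / 3
codons = 288 / 3 = 96

96


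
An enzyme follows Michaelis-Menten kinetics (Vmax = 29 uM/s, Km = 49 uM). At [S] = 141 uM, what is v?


v = Vmax * [S] / (Km + [S])
v = 29 * 141 / (49 + 141)
v = 21.5211 uM/s

21.5211 uM/s


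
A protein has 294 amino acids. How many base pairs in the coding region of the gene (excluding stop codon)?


Each amino acid = 1 codon = 3 bp
bp = 294 * 3 = 882 bp

882 bp


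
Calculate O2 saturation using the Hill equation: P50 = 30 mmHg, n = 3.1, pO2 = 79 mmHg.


Y = pO2^n / (P50^n + pO2^n)
Y = 79^3.1 / (30^3.1 + 79^3.1)
Y = 95.26%

95.26%


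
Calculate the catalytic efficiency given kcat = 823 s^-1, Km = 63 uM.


Catalytic efficiency = kcat / Km
= 823 / 63
= 13.0635 uM^-1*s^-1

13.0635 uM^-1*s^-1


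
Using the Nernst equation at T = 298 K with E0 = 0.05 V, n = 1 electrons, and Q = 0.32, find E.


E = E0 - (RT/nF) * ln(Q)
E = 0.05 - (8.314 * 298 / (1 * 96485)) * ln(0.32)
E = 0.0793 V

0.0793 V


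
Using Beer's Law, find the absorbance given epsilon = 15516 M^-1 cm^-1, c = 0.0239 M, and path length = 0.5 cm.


A = epsilon * c * l
A = 15516 * 0.0239 * 0.5
A = 185.4162

185.4162


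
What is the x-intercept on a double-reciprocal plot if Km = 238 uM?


x-intercept = -1/Km
= -1/238
= -0.0042 1/uM

-0.0042 1/uM


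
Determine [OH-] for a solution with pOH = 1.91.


[OH-] = 10^(-pOH)
[OH-] = 10^(-1.91)
[OH-] = 0.0123 M

0.0123 M


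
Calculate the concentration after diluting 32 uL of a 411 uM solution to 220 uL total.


C2 = C1 * V1 / V2
C2 = 411 * 32 / 220
C2 = 59.7818 uM

59.7818 uM


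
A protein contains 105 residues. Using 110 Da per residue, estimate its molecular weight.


MW = n_residues * 110 Da
MW = 105 * 110
MW = 11550 Da

11550 Da


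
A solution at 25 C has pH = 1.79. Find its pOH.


pOH = 14 - pH
pOH = 14 - 1.79
pOH = 12.21

12.21


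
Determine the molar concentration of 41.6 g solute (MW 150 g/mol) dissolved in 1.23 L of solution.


C = (mass / MW) / volume
C = (41.6 / 150) / 1.23
C = 0.2255 M

0.2255 M


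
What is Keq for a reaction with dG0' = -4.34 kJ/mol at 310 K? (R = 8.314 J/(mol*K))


Keq = exp(-dG0 * 1000 / (R * T))
Keq = exp(-(-4.34) * 1000 / (8.314 * 310))
Keq = 5.3866

5.3866


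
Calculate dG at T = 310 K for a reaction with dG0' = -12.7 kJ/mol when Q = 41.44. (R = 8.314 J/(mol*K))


dG = dG0' + RT * ln(Q) / 1000
dG = -12.7 + 8.314 * 310 * ln(41.44) / 1000
dG = -3.1014 kJ/mol

-3.1014 kJ/mol


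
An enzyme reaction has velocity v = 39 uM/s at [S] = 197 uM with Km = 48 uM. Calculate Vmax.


Vmax = v * (Km + [S]) / [S]
Vmax = 39 * (48 + 197) / 197
Vmax = 48.5025 uM/s

48.5025 uM/s


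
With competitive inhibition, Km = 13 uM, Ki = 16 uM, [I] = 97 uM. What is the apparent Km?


Km_app = Km * (1 + [I]/Ki)
Km_app = 13 * (1 + 97/16)
Km_app = 91.8125 uM

91.8125 uM


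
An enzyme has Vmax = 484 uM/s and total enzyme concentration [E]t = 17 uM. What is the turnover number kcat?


kcat = Vmax / [E]t
kcat = 484 / 17
kcat = 28.4706 s^-1

28.4706 s^-1


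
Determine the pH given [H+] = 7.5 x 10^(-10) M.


pH = -log10([H+])
pH = -log10(7.5 x 10^(-10))
pH = 9.1249

9.1249


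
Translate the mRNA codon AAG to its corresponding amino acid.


Standard genetic code lookup.
Codon AAG -> Lys

Lys


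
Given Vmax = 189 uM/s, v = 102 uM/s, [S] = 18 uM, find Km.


Km = [S] * (Vmax - v) / v
Km = 18 * (189 - 102) / 102
Km = 15.3529 uM

15.3529 uM


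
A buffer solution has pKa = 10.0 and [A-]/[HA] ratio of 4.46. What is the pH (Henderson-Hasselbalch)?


pH = pKa + log10([A-]/[HA])
pH = 10.0 + log10(4.46)
pH = 10.6493

10.6493


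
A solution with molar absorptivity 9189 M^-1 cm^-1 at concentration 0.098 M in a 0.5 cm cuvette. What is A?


A = epsilon * c * l
A = 9189 * 0.098 * 0.5
A = 450.261

450.261


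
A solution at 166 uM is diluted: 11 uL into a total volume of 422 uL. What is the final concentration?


C2 = C1 * V1 / V2
C2 = 166 * 11 / 422
C2 = 4.327 uM

4.327 uM


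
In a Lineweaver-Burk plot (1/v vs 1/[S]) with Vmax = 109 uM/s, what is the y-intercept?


y-intercept = 1/Vmax
= 1/109
= 0.0092 s/uM

0.0092 s/uM


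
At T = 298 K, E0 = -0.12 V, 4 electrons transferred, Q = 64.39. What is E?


E = E0 - (RT/nF) * ln(Q)
E = -0.12 - (8.314 * 298 / (4 * 96485)) * ln(64.39)
E = -0.1467 V

-0.1467 V


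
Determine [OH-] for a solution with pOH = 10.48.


[OH-] = 10^(-pOH)
[OH-] = 10^(-10.48)
[OH-] = 3.311e-11 M

3.311e-11 M


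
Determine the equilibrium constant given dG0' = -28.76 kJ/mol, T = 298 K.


Keq = exp(-dG0 * 1000 / (R * T))
Keq = exp(-(-28.76) * 1000 / (8.314 * 298))
Keq = 109989.3626

109989.3626


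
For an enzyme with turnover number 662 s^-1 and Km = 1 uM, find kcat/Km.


Catalytic efficiency = kcat / Km
= 662 / 1
= 662.0 uM^-1*s^-1

662.0 uM^-1*s^-1


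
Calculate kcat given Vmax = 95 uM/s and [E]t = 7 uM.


kcat = Vmax / [E]t
kcat = 95 / 7
kcat = 13.5714 s^-1

13.5714 s^-1


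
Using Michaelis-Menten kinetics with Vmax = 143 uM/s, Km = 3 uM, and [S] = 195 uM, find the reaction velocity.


v = Vmax * [S] / (Km + [S])
v = 143 * 195 / (3 + 195)
v = 140.8333 uM/s

140.8333 uM/s


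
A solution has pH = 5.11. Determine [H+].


[H+] = 10^(-pH)
[H+] = 10^(-5.11)
[H+] = 7.762e-06 M

7.762e-06 M


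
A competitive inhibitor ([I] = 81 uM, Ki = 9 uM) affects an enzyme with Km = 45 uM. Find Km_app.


Km_app = Km * (1 + [I]/Ki)
Km_app = 45 * (1 + 81/9)
Km_app = 450.0 uM

450.0 uM


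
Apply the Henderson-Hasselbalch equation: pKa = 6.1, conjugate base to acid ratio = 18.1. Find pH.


pH = pKa + log10([A-]/[HA])
pH = 6.1 + log10(18.1)
pH = 7.3577

7.3577


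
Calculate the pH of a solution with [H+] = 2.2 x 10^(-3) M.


pH = -log10([H+])
pH = -log10(2.2 x 10^(-3))
pH = 2.6576

2.6576


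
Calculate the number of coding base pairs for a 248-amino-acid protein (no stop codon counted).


Each amino acid = 1 codon = 3 bp
bp = 248 * 3 = 744 bp

744 bp


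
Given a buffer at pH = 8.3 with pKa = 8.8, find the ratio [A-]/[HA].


[A-]/[HA] = 10^(pH - pKa)
= 10^(8.3 - 8.8)
= 0.3162

0.3162


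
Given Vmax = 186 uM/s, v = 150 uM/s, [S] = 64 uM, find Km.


Km = [S] * (Vmax - v) / v
Km = 64 * (186 - 150) / 150
Km = 15.36 uM

15.36 uM


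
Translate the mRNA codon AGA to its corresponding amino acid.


Standard genetic code lookup.
Codon AGA -> Arg

Arg


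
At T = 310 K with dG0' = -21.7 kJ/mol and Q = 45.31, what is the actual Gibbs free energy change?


dG = dG0' + RT * ln(Q) / 1000
dG = -21.7 + 8.314 * 310 * ln(45.31) / 1000
dG = -11.8712 kJ/mol

-11.8712 kJ/mol


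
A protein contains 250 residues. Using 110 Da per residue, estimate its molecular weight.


MW = n_residues * 110 Da
MW = 250 * 110
MW = 27500 Da

27500 Da


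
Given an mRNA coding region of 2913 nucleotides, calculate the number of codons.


codons = nucleotides / 3
codons = 2913 / 3 = 971

971


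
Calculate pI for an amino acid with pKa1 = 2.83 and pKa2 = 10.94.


pI = (pKa1 + pKa2) / 2
pI = (2.83 + 10.94) / 2
pI = 6.885

6.885


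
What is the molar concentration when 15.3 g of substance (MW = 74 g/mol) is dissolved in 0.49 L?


C = (mass / MW) / volume
C = (15.3 / 74) / 0.49
C = 0.422 M

0.422 M


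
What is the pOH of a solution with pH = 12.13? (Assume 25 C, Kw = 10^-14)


pOH = 14 - pH
pOH = 14 - 12.13
pOH = 1.87

1.87


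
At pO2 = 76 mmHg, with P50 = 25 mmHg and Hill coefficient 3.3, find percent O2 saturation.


Y = pO2^n / (P50^n + pO2^n)
Y = 76^3.3 / (25^3.3 + 76^3.3)
Y = 97.51%

97.51%


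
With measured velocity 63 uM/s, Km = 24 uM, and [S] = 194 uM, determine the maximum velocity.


Vmax = v * (Km + [S]) / [S]
Vmax = 63 * (24 + 194) / 194
Vmax = 70.7938 uM/s

70.7938 uM/s


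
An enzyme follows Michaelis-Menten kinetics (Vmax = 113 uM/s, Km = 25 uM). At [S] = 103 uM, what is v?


v = Vmax * [S] / (Km + [S])
v = 113 * 103 / (25 + 103)
v = 90.9297 uM/s

90.9297 uM/s


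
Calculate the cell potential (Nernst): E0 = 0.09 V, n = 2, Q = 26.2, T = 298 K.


E = E0 - (RT/nF) * ln(Q)
E = 0.09 - (8.314 * 298 / (2 * 96485)) * ln(26.2)
E = 0.0481 V

0.0481 V


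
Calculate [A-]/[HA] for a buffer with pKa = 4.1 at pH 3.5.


[A-]/[HA] = 10^(pH - pKa)
= 10^(3.5 - 4.1)
= 0.2512

0.2512


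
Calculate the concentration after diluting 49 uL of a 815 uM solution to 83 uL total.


C2 = C1 * V1 / V2
C2 = 815 * 49 / 83
C2 = 481.1446 uM

481.1446 uM


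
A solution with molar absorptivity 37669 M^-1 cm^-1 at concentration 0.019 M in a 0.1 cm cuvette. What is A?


A = epsilon * c * l
A = 37669 * 0.019 * 0.1
A = 71.5711

71.5711


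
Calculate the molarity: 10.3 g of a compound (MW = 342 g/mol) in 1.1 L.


C = (mass / MW) / volume
C = (10.3 / 342) / 1.1
C = 0.0274 M

0.0274 M


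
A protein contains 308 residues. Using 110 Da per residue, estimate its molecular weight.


MW = n_residues * 110 Da
MW = 308 * 110
MW = 33880 Da

33880 Da


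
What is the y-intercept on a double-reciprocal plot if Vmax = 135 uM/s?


y-intercept = 1/Vmax
= 1/135
= 0.0074 s/uM

0.0074 s/uM


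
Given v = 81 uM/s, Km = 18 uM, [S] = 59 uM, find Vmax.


Vmax = v * (Km + [S]) / [S]
Vmax = 81 * (18 + 59) / 59
Vmax = 105.7119 uM/s

105.7119 uM/s


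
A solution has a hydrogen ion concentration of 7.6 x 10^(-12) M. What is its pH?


pH = -log10([H+])
pH = -log10(7.6 x 10^(-12))
pH = 11.1192

11.1192


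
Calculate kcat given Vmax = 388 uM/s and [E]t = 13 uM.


kcat = Vmax / [E]t
kcat = 388 / 13
kcat = 29.8462 s^-1

29.8462 s^-1


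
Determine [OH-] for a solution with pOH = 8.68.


[OH-] = 10^(-pOH)
[OH-] = 10^(-8.68)
[OH-] = 2.089e-09 M

2.089e-09 M


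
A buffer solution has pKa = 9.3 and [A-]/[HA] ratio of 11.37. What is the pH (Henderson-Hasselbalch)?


pH = pKa + log10([A-]/[HA])
pH = 9.3 + log10(11.37)
pH = 10.3558

10.3558


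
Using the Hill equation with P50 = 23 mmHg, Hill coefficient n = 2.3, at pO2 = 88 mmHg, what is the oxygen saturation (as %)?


Y = pO2^n / (P50^n + pO2^n)
Y = 88^2.3 / (23^2.3 + 88^2.3)
Y = 95.63%

95.63%


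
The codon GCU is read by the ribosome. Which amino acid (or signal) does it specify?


Standard genetic code lookup.
Codon GCU -> Ala

Ala


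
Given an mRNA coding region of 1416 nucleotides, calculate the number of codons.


codons = nucleotides / 3
codons = 1416 / 3 = 472

472


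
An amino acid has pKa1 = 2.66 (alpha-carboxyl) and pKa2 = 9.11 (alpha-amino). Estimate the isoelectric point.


pI = (pKa1 + pKa2) / 2
pI = (2.66 + 9.11) / 2
pI = 5.885

5.885


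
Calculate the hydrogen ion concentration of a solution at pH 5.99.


[H+] = 10^(-pH)
[H+] = 10^(-5.99)
[H+] = 1.023e-06 M

1.023e-06 M


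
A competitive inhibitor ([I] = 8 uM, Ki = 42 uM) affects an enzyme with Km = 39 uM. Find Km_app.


Km_app = Km * (1 + [I]/Ki)
Km_app = 39 * (1 + 8/42)
Km_app = 46.4286 uM

46.4286 uM


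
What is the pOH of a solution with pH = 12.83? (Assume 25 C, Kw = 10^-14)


pOH = 14 - pH
pOH = 14 - 12.83
pOH = 1.17

1.17


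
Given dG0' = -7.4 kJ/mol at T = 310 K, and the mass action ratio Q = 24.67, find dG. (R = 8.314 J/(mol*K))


dG = dG0' + RT * ln(Q) / 1000
dG = -7.4 + 8.314 * 310 * ln(24.67) / 1000
dG = 0.8619 kJ/mol

0.8619 kJ/mol


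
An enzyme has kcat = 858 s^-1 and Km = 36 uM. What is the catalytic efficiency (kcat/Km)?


Catalytic efficiency = kcat / Km
= 858 / 36
= 23.8333 uM^-1*s^-1

23.8333 uM^-1*s^-1


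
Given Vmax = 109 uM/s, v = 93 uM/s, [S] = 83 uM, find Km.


Km = [S] * (Vmax - v) / v
Km = 83 * (109 - 93) / 93
Km = 14.2796 uM

14.2796 uM


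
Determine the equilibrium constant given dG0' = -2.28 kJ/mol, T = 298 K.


Keq = exp(-dG0 * 1000 / (R * T))
Keq = exp(-(-2.28) * 1000 / (8.314 * 298))
Keq = 2.5099

2.5099


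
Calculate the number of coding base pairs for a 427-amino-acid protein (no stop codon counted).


Each amino acid = 1 codon = 3 bp
bp = 427 * 3 = 1281 bp

1281 bp


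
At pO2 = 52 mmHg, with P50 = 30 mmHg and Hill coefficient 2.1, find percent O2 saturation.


Y = pO2^n / (P50^n + pO2^n)
Y = 52^2.1 / (30^2.1 + 52^2.1)
Y = 76.04%

76.04%


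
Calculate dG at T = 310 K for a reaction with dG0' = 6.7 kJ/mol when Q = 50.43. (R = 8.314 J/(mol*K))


dG = dG0' + RT * ln(Q) / 1000
dG = 6.7 + 8.314 * 310 * ln(50.43) / 1000
dG = 16.8047 kJ/mol

16.8047 kJ/mol


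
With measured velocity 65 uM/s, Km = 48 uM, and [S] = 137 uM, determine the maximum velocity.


Vmax = v * (Km + [S]) / [S]
Vmax = 65 * (48 + 137) / 137
Vmax = 87.7737 uM/s

87.7737 uM/s


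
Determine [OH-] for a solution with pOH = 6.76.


[OH-] = 10^(-pOH)
[OH-] = 10^(-6.76)
[OH-] = 1.738e-07 M

1.738e-07 M


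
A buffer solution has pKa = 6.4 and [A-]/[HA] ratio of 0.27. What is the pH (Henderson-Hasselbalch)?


pH = pKa + log10([A-]/[HA])
pH = 6.4 + log10(0.27)
pH = 5.8314

5.8314


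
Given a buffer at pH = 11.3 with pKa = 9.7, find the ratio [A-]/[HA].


[A-]/[HA] = 10^(pH - pKa)
= 10^(11.3 - 9.7)
= 39.8107

39.8107


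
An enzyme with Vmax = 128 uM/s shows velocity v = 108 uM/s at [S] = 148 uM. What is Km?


Km = [S] * (Vmax - v) / v
Km = 148 * (128 - 108) / 108
Km = 27.4074 uM

27.4074 uM


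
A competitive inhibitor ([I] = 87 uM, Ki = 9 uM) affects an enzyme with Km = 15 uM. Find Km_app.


Km_app = Km * (1 + [I]/Ki)
Km_app = 15 * (1 + 87/9)
Km_app = 160.0 uM

160.0 uM


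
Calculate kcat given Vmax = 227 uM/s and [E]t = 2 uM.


kcat = Vmax / [E]t
kcat = 227 / 2
kcat = 113.5 s^-1

113.5 s^-1


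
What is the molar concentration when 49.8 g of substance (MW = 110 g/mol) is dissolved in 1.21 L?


C = (mass / MW) / volume
C = (49.8 / 110) / 1.21
C = 0.3742 M

0.3742 M


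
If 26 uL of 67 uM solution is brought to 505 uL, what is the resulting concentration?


C2 = C1 * V1 / V2
C2 = 67 * 26 / 505
C2 = 3.4495 uM

3.4495 uM


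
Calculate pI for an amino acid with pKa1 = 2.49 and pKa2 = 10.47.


pI = (pKa1 + pKa2) / 2
pI = (2.49 + 10.47) / 2
pI = 6.48

6.48


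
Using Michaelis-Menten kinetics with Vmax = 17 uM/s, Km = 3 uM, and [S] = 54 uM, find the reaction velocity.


v = Vmax * [S] / (Km + [S])
v = 17 * 54 / (3 + 54)
v = 16.1053 uM/s

16.1053 uM/s


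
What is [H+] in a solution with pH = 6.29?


[H+] = 10^(-pH)
[H+] = 10^(-6.29)
[H+] = 5.129e-07 M

5.129e-07 M


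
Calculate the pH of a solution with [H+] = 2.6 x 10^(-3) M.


pH = -log10([H+])
pH = -log10(2.6 x 10^(-3))
pH = 2.585

2.585
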